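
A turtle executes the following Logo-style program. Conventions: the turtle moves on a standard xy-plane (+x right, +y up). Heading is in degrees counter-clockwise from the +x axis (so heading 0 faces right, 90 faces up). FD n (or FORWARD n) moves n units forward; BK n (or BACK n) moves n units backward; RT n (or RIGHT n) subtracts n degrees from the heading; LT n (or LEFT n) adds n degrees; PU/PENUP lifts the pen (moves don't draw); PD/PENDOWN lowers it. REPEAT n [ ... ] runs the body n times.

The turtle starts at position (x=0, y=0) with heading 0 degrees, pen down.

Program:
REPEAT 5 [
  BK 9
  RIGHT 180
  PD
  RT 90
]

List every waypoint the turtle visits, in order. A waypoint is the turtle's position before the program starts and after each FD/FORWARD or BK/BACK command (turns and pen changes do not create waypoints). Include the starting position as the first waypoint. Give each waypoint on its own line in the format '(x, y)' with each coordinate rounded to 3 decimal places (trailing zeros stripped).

Executing turtle program step by step:
Start: pos=(0,0), heading=0, pen down
REPEAT 5 [
  -- iteration 1/5 --
  BK 9: (0,0) -> (-9,0) [heading=0, draw]
  RT 180: heading 0 -> 180
  PD: pen down
  RT 90: heading 180 -> 90
  -- iteration 2/5 --
  BK 9: (-9,0) -> (-9,-9) [heading=90, draw]
  RT 180: heading 90 -> 270
  PD: pen down
  RT 90: heading 270 -> 180
  -- iteration 3/5 --
  BK 9: (-9,-9) -> (0,-9) [heading=180, draw]
  RT 180: heading 180 -> 0
  PD: pen down
  RT 90: heading 0 -> 270
  -- iteration 4/5 --
  BK 9: (0,-9) -> (0,0) [heading=270, draw]
  RT 180: heading 270 -> 90
  PD: pen down
  RT 90: heading 90 -> 0
  -- iteration 5/5 --
  BK 9: (0,0) -> (-9,0) [heading=0, draw]
  RT 180: heading 0 -> 180
  PD: pen down
  RT 90: heading 180 -> 90
]
Final: pos=(-9,0), heading=90, 5 segment(s) drawn
Waypoints (6 total):
(0, 0)
(-9, 0)
(-9, -9)
(0, -9)
(0, 0)
(-9, 0)

Answer: (0, 0)
(-9, 0)
(-9, -9)
(0, -9)
(0, 0)
(-9, 0)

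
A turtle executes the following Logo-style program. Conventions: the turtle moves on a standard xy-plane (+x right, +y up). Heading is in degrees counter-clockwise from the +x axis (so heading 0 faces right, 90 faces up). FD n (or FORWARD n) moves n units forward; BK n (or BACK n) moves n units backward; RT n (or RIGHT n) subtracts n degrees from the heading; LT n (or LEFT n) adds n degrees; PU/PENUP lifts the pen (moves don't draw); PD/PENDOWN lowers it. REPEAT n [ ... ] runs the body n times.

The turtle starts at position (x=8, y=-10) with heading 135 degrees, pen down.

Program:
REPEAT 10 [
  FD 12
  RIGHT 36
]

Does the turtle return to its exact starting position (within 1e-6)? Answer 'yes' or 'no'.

Executing turtle program step by step:
Start: pos=(8,-10), heading=135, pen down
REPEAT 10 [
  -- iteration 1/10 --
  FD 12: (8,-10) -> (-0.485,-1.515) [heading=135, draw]
  RT 36: heading 135 -> 99
  -- iteration 2/10 --
  FD 12: (-0.485,-1.515) -> (-2.362,10.338) [heading=99, draw]
  RT 36: heading 99 -> 63
  -- iteration 3/10 --
  FD 12: (-2.362,10.338) -> (3.085,21.03) [heading=63, draw]
  RT 36: heading 63 -> 27
  -- iteration 4/10 --
  FD 12: (3.085,21.03) -> (13.777,26.478) [heading=27, draw]
  RT 36: heading 27 -> 351
  -- iteration 5/10 --
  FD 12: (13.777,26.478) -> (25.63,24.6) [heading=351, draw]
  RT 36: heading 351 -> 315
  -- iteration 6/10 --
  FD 12: (25.63,24.6) -> (34.115,16.115) [heading=315, draw]
  RT 36: heading 315 -> 279
  -- iteration 7/10 --
  FD 12: (34.115,16.115) -> (35.992,4.263) [heading=279, draw]
  RT 36: heading 279 -> 243
  -- iteration 8/10 --
  FD 12: (35.992,4.263) -> (30.544,-6.429) [heading=243, draw]
  RT 36: heading 243 -> 207
  -- iteration 9/10 --
  FD 12: (30.544,-6.429) -> (19.852,-11.877) [heading=207, draw]
  RT 36: heading 207 -> 171
  -- iteration 10/10 --
  FD 12: (19.852,-11.877) -> (8,-10) [heading=171, draw]
  RT 36: heading 171 -> 135
]
Final: pos=(8,-10), heading=135, 10 segment(s) drawn

Start position: (8, -10)
Final position: (8, -10)
Distance = 0; < 1e-6 -> CLOSED

Answer: yes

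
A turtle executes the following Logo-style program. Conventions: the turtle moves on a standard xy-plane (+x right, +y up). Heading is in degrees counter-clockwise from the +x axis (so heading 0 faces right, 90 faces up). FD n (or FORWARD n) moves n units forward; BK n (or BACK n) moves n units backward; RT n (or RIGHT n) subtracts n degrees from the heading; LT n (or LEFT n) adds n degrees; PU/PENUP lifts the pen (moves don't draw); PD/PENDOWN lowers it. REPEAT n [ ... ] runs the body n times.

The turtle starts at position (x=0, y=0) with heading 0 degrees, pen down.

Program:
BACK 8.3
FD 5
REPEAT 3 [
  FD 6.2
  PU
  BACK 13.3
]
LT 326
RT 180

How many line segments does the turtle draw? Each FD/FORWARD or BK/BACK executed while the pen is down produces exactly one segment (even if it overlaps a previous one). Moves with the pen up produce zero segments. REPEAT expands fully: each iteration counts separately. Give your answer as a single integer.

Executing turtle program step by step:
Start: pos=(0,0), heading=0, pen down
BK 8.3: (0,0) -> (-8.3,0) [heading=0, draw]
FD 5: (-8.3,0) -> (-3.3,0) [heading=0, draw]
REPEAT 3 [
  -- iteration 1/3 --
  FD 6.2: (-3.3,0) -> (2.9,0) [heading=0, draw]
  PU: pen up
  BK 13.3: (2.9,0) -> (-10.4,0) [heading=0, move]
  -- iteration 2/3 --
  FD 6.2: (-10.4,0) -> (-4.2,0) [heading=0, move]
  PU: pen up
  BK 13.3: (-4.2,0) -> (-17.5,0) [heading=0, move]
  -- iteration 3/3 --
  FD 6.2: (-17.5,0) -> (-11.3,0) [heading=0, move]
  PU: pen up
  BK 13.3: (-11.3,0) -> (-24.6,0) [heading=0, move]
]
LT 326: heading 0 -> 326
RT 180: heading 326 -> 146
Final: pos=(-24.6,0), heading=146, 3 segment(s) drawn
Segments drawn: 3

Answer: 3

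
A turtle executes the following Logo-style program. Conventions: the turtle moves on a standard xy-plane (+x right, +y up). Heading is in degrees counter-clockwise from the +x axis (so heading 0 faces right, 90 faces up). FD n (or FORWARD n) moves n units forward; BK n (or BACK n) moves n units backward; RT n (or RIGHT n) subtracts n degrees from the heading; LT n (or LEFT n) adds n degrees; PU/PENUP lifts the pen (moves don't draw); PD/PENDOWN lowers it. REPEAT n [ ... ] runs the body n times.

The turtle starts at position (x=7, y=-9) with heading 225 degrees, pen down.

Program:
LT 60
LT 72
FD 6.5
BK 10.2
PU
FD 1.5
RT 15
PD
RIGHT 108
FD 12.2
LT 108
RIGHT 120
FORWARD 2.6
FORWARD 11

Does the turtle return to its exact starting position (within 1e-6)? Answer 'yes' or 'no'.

Executing turtle program step by step:
Start: pos=(7,-9), heading=225, pen down
LT 60: heading 225 -> 285
LT 72: heading 285 -> 357
FD 6.5: (7,-9) -> (13.491,-9.34) [heading=357, draw]
BK 10.2: (13.491,-9.34) -> (3.305,-8.806) [heading=357, draw]
PU: pen up
FD 1.5: (3.305,-8.806) -> (4.803,-8.885) [heading=357, move]
RT 15: heading 357 -> 342
PD: pen down
RT 108: heading 342 -> 234
FD 12.2: (4.803,-8.885) -> (-2.368,-18.755) [heading=234, draw]
LT 108: heading 234 -> 342
RT 120: heading 342 -> 222
FD 2.6: (-2.368,-18.755) -> (-4.3,-20.495) [heading=222, draw]
FD 11: (-4.3,-20.495) -> (-12.475,-27.855) [heading=222, draw]
Final: pos=(-12.475,-27.855), heading=222, 5 segment(s) drawn

Start position: (7, -9)
Final position: (-12.475, -27.855)
Distance = 27.107; >= 1e-6 -> NOT closed

Answer: no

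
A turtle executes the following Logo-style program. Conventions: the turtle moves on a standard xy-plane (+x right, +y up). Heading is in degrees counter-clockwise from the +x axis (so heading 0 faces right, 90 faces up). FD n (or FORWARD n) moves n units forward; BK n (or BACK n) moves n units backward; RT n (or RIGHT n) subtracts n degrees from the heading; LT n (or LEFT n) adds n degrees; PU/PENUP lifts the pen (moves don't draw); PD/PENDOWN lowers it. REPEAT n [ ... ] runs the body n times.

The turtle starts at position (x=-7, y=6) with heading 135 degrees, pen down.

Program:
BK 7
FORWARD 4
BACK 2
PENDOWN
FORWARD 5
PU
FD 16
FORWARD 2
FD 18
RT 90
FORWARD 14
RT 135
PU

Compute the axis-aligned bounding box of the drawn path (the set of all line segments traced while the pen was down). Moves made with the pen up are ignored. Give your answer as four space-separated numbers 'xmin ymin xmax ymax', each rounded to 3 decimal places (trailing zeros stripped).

Answer: -7 1.05 -2.05 6

Derivation:
Executing turtle program step by step:
Start: pos=(-7,6), heading=135, pen down
BK 7: (-7,6) -> (-2.05,1.05) [heading=135, draw]
FD 4: (-2.05,1.05) -> (-4.879,3.879) [heading=135, draw]
BK 2: (-4.879,3.879) -> (-3.464,2.464) [heading=135, draw]
PD: pen down
FD 5: (-3.464,2.464) -> (-7,6) [heading=135, draw]
PU: pen up
FD 16: (-7,6) -> (-18.314,17.314) [heading=135, move]
FD 2: (-18.314,17.314) -> (-19.728,18.728) [heading=135, move]
FD 18: (-19.728,18.728) -> (-32.456,31.456) [heading=135, move]
RT 90: heading 135 -> 45
FD 14: (-32.456,31.456) -> (-22.556,41.355) [heading=45, move]
RT 135: heading 45 -> 270
PU: pen up
Final: pos=(-22.556,41.355), heading=270, 4 segment(s) drawn

Segment endpoints: x in {-7, -4.879, -3.464, -2.05}, y in {1.05, 2.464, 3.879, 6}
xmin=-7, ymin=1.05, xmax=-2.05, ymax=6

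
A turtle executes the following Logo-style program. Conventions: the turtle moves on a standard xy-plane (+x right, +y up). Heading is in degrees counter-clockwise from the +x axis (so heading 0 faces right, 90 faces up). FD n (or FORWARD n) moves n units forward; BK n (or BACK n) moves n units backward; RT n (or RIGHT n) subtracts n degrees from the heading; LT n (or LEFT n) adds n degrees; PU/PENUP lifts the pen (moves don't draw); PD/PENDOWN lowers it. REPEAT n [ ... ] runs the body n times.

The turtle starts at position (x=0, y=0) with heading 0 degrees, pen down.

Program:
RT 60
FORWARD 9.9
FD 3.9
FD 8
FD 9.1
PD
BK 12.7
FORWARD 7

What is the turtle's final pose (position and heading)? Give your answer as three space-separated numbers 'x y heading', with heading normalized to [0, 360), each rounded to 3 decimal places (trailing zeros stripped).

Answer: 12.6 -21.824 300

Derivation:
Executing turtle program step by step:
Start: pos=(0,0), heading=0, pen down
RT 60: heading 0 -> 300
FD 9.9: (0,0) -> (4.95,-8.574) [heading=300, draw]
FD 3.9: (4.95,-8.574) -> (6.9,-11.951) [heading=300, draw]
FD 8: (6.9,-11.951) -> (10.9,-18.879) [heading=300, draw]
FD 9.1: (10.9,-18.879) -> (15.45,-26.76) [heading=300, draw]
PD: pen down
BK 12.7: (15.45,-26.76) -> (9.1,-15.762) [heading=300, draw]
FD 7: (9.1,-15.762) -> (12.6,-21.824) [heading=300, draw]
Final: pos=(12.6,-21.824), heading=300, 6 segment(s) drawn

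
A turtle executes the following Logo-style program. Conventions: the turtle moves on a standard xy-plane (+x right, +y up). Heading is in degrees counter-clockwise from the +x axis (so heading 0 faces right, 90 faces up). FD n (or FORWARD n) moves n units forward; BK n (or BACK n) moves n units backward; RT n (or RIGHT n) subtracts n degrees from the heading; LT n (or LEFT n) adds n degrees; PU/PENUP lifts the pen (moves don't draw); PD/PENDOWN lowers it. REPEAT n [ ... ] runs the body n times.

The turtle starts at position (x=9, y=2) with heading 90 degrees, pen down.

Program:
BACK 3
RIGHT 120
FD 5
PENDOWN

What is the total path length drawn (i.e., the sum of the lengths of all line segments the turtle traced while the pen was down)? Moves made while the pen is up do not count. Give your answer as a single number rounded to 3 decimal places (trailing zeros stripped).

Answer: 8

Derivation:
Executing turtle program step by step:
Start: pos=(9,2), heading=90, pen down
BK 3: (9,2) -> (9,-1) [heading=90, draw]
RT 120: heading 90 -> 330
FD 5: (9,-1) -> (13.33,-3.5) [heading=330, draw]
PD: pen down
Final: pos=(13.33,-3.5), heading=330, 2 segment(s) drawn

Segment lengths:
  seg 1: (9,2) -> (9,-1), length = 3
  seg 2: (9,-1) -> (13.33,-3.5), length = 5
Total = 8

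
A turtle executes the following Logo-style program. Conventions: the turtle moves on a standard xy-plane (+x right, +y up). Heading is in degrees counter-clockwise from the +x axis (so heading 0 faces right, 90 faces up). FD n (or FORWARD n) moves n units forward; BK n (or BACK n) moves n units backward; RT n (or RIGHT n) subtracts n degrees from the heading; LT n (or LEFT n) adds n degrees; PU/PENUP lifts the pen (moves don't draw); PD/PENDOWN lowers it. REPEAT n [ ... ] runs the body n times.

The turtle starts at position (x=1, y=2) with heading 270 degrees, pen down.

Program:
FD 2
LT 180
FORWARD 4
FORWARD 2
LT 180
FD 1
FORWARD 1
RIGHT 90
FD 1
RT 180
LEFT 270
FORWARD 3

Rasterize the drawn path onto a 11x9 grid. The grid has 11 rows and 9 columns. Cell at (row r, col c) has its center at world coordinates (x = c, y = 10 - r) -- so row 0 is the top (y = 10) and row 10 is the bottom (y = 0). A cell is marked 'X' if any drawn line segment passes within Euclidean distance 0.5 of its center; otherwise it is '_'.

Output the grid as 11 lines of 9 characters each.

Answer: _________
_________
_________
_________
_X_______
_X_______
XX_______
XX_______
XX_______
XX_______
_X_______

Derivation:
Segment 0: (1,2) -> (1,0)
Segment 1: (1,0) -> (1,4)
Segment 2: (1,4) -> (1,6)
Segment 3: (1,6) -> (1,5)
Segment 4: (1,5) -> (1,4)
Segment 5: (1,4) -> (0,4)
Segment 6: (0,4) -> (-0,1)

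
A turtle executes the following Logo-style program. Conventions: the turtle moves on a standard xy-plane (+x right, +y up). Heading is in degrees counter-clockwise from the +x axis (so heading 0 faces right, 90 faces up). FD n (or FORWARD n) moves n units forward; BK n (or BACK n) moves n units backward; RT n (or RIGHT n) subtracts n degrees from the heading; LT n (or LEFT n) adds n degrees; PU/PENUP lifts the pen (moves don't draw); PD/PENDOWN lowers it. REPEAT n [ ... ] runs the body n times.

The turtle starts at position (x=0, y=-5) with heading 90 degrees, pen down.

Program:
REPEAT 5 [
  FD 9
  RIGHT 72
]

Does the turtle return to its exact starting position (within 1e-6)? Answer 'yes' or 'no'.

Executing turtle program step by step:
Start: pos=(0,-5), heading=90, pen down
REPEAT 5 [
  -- iteration 1/5 --
  FD 9: (0,-5) -> (0,4) [heading=90, draw]
  RT 72: heading 90 -> 18
  -- iteration 2/5 --
  FD 9: (0,4) -> (8.56,6.781) [heading=18, draw]
  RT 72: heading 18 -> 306
  -- iteration 3/5 --
  FD 9: (8.56,6.781) -> (13.85,-0.5) [heading=306, draw]
  RT 72: heading 306 -> 234
  -- iteration 4/5 --
  FD 9: (13.85,-0.5) -> (8.56,-7.781) [heading=234, draw]
  RT 72: heading 234 -> 162
  -- iteration 5/5 --
  FD 9: (8.56,-7.781) -> (0,-5) [heading=162, draw]
  RT 72: heading 162 -> 90
]
Final: pos=(0,-5), heading=90, 5 segment(s) drawn

Start position: (0, -5)
Final position: (0, -5)
Distance = 0; < 1e-6 -> CLOSED

Answer: yes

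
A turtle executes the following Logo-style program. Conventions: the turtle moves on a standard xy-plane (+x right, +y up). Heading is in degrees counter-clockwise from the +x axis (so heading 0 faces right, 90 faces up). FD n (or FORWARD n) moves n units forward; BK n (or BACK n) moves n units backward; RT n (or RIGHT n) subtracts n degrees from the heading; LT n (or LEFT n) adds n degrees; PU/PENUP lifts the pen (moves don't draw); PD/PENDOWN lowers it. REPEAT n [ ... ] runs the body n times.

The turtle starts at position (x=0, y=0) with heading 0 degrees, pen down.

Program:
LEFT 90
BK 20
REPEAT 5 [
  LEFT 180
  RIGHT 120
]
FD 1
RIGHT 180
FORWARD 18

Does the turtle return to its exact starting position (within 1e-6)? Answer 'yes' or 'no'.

Answer: no

Derivation:
Executing turtle program step by step:
Start: pos=(0,0), heading=0, pen down
LT 90: heading 0 -> 90
BK 20: (0,0) -> (0,-20) [heading=90, draw]
REPEAT 5 [
  -- iteration 1/5 --
  LT 180: heading 90 -> 270
  RT 120: heading 270 -> 150
  -- iteration 2/5 --
  LT 180: heading 150 -> 330
  RT 120: heading 330 -> 210
  -- iteration 3/5 --
  LT 180: heading 210 -> 30
  RT 120: heading 30 -> 270
  -- iteration 4/5 --
  LT 180: heading 270 -> 90
  RT 120: heading 90 -> 330
  -- iteration 5/5 --
  LT 180: heading 330 -> 150
  RT 120: heading 150 -> 30
]
FD 1: (0,-20) -> (0.866,-19.5) [heading=30, draw]
RT 180: heading 30 -> 210
FD 18: (0.866,-19.5) -> (-14.722,-28.5) [heading=210, draw]
Final: pos=(-14.722,-28.5), heading=210, 3 segment(s) drawn

Start position: (0, 0)
Final position: (-14.722, -28.5)
Distance = 32.078; >= 1e-6 -> NOT closed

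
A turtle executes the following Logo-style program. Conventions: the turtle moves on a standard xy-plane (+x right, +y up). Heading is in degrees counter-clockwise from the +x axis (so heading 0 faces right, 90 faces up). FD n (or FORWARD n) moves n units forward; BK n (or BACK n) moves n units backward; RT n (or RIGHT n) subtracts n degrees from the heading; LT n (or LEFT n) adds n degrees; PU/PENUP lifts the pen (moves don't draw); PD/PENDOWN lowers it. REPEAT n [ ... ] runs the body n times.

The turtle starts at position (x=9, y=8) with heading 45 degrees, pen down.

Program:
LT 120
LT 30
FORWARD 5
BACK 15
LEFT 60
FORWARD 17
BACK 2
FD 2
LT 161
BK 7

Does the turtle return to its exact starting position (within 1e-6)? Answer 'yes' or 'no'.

Answer: no

Derivation:
Executing turtle program step by step:
Start: pos=(9,8), heading=45, pen down
LT 120: heading 45 -> 165
LT 30: heading 165 -> 195
FD 5: (9,8) -> (4.17,6.706) [heading=195, draw]
BK 15: (4.17,6.706) -> (18.659,10.588) [heading=195, draw]
LT 60: heading 195 -> 255
FD 17: (18.659,10.588) -> (14.259,-5.833) [heading=255, draw]
BK 2: (14.259,-5.833) -> (14.777,-3.901) [heading=255, draw]
FD 2: (14.777,-3.901) -> (14.259,-5.833) [heading=255, draw]
LT 161: heading 255 -> 56
BK 7: (14.259,-5.833) -> (10.345,-11.636) [heading=56, draw]
Final: pos=(10.345,-11.636), heading=56, 6 segment(s) drawn

Start position: (9, 8)
Final position: (10.345, -11.636)
Distance = 19.682; >= 1e-6 -> NOT closed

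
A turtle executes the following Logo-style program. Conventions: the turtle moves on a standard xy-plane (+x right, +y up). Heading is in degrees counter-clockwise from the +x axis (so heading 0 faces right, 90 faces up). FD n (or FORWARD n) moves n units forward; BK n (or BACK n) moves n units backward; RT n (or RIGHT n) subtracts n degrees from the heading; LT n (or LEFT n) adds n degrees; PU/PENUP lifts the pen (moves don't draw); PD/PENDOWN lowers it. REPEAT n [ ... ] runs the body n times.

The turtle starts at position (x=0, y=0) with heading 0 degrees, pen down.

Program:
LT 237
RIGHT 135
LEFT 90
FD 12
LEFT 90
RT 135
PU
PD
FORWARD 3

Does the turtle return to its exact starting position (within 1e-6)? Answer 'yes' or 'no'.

Answer: no

Derivation:
Executing turtle program step by step:
Start: pos=(0,0), heading=0, pen down
LT 237: heading 0 -> 237
RT 135: heading 237 -> 102
LT 90: heading 102 -> 192
FD 12: (0,0) -> (-11.738,-2.495) [heading=192, draw]
LT 90: heading 192 -> 282
RT 135: heading 282 -> 147
PU: pen up
PD: pen down
FD 3: (-11.738,-2.495) -> (-14.254,-0.861) [heading=147, draw]
Final: pos=(-14.254,-0.861), heading=147, 2 segment(s) drawn

Start position: (0, 0)
Final position: (-14.254, -0.861)
Distance = 14.28; >= 1e-6 -> NOT closed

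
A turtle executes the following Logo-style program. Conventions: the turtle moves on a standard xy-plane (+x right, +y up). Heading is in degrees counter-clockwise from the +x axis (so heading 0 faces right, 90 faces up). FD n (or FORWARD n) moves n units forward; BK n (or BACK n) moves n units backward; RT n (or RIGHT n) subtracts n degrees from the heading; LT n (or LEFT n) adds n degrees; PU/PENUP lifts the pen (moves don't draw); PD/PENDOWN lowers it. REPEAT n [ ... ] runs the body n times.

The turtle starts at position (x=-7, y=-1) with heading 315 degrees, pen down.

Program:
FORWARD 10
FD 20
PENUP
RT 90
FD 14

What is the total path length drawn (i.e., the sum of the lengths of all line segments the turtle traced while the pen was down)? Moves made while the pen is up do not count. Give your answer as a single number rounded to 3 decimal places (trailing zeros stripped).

Executing turtle program step by step:
Start: pos=(-7,-1), heading=315, pen down
FD 10: (-7,-1) -> (0.071,-8.071) [heading=315, draw]
FD 20: (0.071,-8.071) -> (14.213,-22.213) [heading=315, draw]
PU: pen up
RT 90: heading 315 -> 225
FD 14: (14.213,-22.213) -> (4.314,-32.113) [heading=225, move]
Final: pos=(4.314,-32.113), heading=225, 2 segment(s) drawn

Segment lengths:
  seg 1: (-7,-1) -> (0.071,-8.071), length = 10
  seg 2: (0.071,-8.071) -> (14.213,-22.213), length = 20
Total = 30

Answer: 30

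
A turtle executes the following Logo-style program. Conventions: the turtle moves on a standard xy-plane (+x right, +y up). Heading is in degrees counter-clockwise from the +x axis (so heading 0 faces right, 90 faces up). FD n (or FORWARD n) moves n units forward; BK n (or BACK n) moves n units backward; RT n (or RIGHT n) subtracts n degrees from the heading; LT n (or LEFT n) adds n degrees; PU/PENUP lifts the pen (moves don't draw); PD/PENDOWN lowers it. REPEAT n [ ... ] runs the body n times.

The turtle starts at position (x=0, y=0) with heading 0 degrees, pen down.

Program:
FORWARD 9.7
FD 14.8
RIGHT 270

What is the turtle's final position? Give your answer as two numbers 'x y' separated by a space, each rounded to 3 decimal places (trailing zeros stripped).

Executing turtle program step by step:
Start: pos=(0,0), heading=0, pen down
FD 9.7: (0,0) -> (9.7,0) [heading=0, draw]
FD 14.8: (9.7,0) -> (24.5,0) [heading=0, draw]
RT 270: heading 0 -> 90
Final: pos=(24.5,0), heading=90, 2 segment(s) drawn

Answer: 24.5 0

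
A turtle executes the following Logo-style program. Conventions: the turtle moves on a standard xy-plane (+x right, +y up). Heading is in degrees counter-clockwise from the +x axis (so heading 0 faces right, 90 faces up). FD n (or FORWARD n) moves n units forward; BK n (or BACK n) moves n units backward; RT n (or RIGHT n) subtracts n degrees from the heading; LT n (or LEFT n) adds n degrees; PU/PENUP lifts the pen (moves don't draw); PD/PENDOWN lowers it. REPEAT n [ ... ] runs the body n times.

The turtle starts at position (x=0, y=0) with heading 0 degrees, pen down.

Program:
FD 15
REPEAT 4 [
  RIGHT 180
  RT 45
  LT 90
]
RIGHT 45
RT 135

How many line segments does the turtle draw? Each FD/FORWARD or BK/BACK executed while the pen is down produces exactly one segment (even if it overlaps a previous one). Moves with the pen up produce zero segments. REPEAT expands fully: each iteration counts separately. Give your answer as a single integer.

Executing turtle program step by step:
Start: pos=(0,0), heading=0, pen down
FD 15: (0,0) -> (15,0) [heading=0, draw]
REPEAT 4 [
  -- iteration 1/4 --
  RT 180: heading 0 -> 180
  RT 45: heading 180 -> 135
  LT 90: heading 135 -> 225
  -- iteration 2/4 --
  RT 180: heading 225 -> 45
  RT 45: heading 45 -> 0
  LT 90: heading 0 -> 90
  -- iteration 3/4 --
  RT 180: heading 90 -> 270
  RT 45: heading 270 -> 225
  LT 90: heading 225 -> 315
  -- iteration 4/4 --
  RT 180: heading 315 -> 135
  RT 45: heading 135 -> 90
  LT 90: heading 90 -> 180
]
RT 45: heading 180 -> 135
RT 135: heading 135 -> 0
Final: pos=(15,0), heading=0, 1 segment(s) drawn
Segments drawn: 1

Answer: 1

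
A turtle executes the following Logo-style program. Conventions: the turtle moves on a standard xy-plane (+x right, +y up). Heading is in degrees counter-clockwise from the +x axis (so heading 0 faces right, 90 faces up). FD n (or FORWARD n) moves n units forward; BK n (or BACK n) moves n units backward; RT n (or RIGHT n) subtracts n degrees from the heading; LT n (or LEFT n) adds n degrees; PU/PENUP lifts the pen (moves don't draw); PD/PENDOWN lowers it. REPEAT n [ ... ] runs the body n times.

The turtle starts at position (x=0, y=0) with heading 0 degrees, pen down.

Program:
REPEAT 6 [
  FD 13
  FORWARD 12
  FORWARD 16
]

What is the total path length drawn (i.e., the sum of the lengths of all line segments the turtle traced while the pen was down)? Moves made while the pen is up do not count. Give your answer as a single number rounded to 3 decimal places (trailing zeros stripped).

Executing turtle program step by step:
Start: pos=(0,0), heading=0, pen down
REPEAT 6 [
  -- iteration 1/6 --
  FD 13: (0,0) -> (13,0) [heading=0, draw]
  FD 12: (13,0) -> (25,0) [heading=0, draw]
  FD 16: (25,0) -> (41,0) [heading=0, draw]
  -- iteration 2/6 --
  FD 13: (41,0) -> (54,0) [heading=0, draw]
  FD 12: (54,0) -> (66,0) [heading=0, draw]
  FD 16: (66,0) -> (82,0) [heading=0, draw]
  -- iteration 3/6 --
  FD 13: (82,0) -> (95,0) [heading=0, draw]
  FD 12: (95,0) -> (107,0) [heading=0, draw]
  FD 16: (107,0) -> (123,0) [heading=0, draw]
  -- iteration 4/6 --
  FD 13: (123,0) -> (136,0) [heading=0, draw]
  FD 12: (136,0) -> (148,0) [heading=0, draw]
  FD 16: (148,0) -> (164,0) [heading=0, draw]
  -- iteration 5/6 --
  FD 13: (164,0) -> (177,0) [heading=0, draw]
  FD 12: (177,0) -> (189,0) [heading=0, draw]
  FD 16: (189,0) -> (205,0) [heading=0, draw]
  -- iteration 6/6 --
  FD 13: (205,0) -> (218,0) [heading=0, draw]
  FD 12: (218,0) -> (230,0) [heading=0, draw]
  FD 16: (230,0) -> (246,0) [heading=0, draw]
]
Final: pos=(246,0), heading=0, 18 segment(s) drawn

Segment lengths:
  seg 1: (0,0) -> (13,0), length = 13
  seg 2: (13,0) -> (25,0), length = 12
  seg 3: (25,0) -> (41,0), length = 16
  seg 4: (41,0) -> (54,0), length = 13
  seg 5: (54,0) -> (66,0), length = 12
  seg 6: (66,0) -> (82,0), length = 16
  seg 7: (82,0) -> (95,0), length = 13
  seg 8: (95,0) -> (107,0), length = 12
  seg 9: (107,0) -> (123,0), length = 16
  seg 10: (123,0) -> (136,0), length = 13
  seg 11: (136,0) -> (148,0), length = 12
  seg 12: (148,0) -> (164,0), length = 16
  seg 13: (164,0) -> (177,0), length = 13
  seg 14: (177,0) -> (189,0), length = 12
  seg 15: (189,0) -> (205,0), length = 16
  seg 16: (205,0) -> (218,0), length = 13
  seg 17: (218,0) -> (230,0), length = 12
  seg 18: (230,0) -> (246,0), length = 16
Total = 246

Answer: 246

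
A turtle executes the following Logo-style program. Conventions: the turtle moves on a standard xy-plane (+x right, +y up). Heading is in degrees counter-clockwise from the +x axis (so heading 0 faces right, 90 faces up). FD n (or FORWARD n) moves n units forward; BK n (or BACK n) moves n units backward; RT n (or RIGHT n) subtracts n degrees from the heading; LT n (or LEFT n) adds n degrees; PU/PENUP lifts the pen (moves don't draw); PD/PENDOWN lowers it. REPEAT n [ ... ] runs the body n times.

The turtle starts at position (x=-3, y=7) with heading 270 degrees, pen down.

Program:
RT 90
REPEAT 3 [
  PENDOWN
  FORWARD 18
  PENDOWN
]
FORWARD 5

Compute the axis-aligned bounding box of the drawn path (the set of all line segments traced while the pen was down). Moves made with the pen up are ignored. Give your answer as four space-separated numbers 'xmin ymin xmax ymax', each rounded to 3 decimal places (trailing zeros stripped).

Answer: -62 7 -3 7

Derivation:
Executing turtle program step by step:
Start: pos=(-3,7), heading=270, pen down
RT 90: heading 270 -> 180
REPEAT 3 [
  -- iteration 1/3 --
  PD: pen down
  FD 18: (-3,7) -> (-21,7) [heading=180, draw]
  PD: pen down
  -- iteration 2/3 --
  PD: pen down
  FD 18: (-21,7) -> (-39,7) [heading=180, draw]
  PD: pen down
  -- iteration 3/3 --
  PD: pen down
  FD 18: (-39,7) -> (-57,7) [heading=180, draw]
  PD: pen down
]
FD 5: (-57,7) -> (-62,7) [heading=180, draw]
Final: pos=(-62,7), heading=180, 4 segment(s) drawn

Segment endpoints: x in {-62, -57, -39, -21, -3}, y in {7, 7, 7, 7, 7}
xmin=-62, ymin=7, xmax=-3, ymax=7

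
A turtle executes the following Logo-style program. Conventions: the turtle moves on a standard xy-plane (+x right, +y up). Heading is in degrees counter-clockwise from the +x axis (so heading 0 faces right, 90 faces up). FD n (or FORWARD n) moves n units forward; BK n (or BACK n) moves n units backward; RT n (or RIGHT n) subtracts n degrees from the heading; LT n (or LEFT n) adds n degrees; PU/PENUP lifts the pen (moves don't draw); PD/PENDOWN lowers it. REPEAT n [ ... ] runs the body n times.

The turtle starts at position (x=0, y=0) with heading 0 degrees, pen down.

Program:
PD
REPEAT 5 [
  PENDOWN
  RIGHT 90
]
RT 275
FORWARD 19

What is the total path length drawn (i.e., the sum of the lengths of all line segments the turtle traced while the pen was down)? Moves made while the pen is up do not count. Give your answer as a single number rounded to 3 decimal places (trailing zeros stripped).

Answer: 19

Derivation:
Executing turtle program step by step:
Start: pos=(0,0), heading=0, pen down
PD: pen down
REPEAT 5 [
  -- iteration 1/5 --
  PD: pen down
  RT 90: heading 0 -> 270
  -- iteration 2/5 --
  PD: pen down
  RT 90: heading 270 -> 180
  -- iteration 3/5 --
  PD: pen down
  RT 90: heading 180 -> 90
  -- iteration 4/5 --
  PD: pen down
  RT 90: heading 90 -> 0
  -- iteration 5/5 --
  PD: pen down
  RT 90: heading 0 -> 270
]
RT 275: heading 270 -> 355
FD 19: (0,0) -> (18.928,-1.656) [heading=355, draw]
Final: pos=(18.928,-1.656), heading=355, 1 segment(s) drawn

Segment lengths:
  seg 1: (0,0) -> (18.928,-1.656), length = 19
Total = 19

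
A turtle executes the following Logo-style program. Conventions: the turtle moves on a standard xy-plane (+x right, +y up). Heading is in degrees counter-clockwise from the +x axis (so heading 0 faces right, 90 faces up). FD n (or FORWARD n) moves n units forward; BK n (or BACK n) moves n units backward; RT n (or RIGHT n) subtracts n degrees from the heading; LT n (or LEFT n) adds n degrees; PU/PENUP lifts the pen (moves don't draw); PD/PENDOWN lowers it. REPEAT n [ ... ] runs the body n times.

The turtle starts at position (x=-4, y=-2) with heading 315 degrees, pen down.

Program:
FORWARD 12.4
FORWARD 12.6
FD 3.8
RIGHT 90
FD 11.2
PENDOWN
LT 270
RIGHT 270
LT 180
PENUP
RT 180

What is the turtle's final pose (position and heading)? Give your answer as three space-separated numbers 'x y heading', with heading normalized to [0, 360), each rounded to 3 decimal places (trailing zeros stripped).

Answer: 8.445 -30.284 225

Derivation:
Executing turtle program step by step:
Start: pos=(-4,-2), heading=315, pen down
FD 12.4: (-4,-2) -> (4.768,-10.768) [heading=315, draw]
FD 12.6: (4.768,-10.768) -> (13.678,-19.678) [heading=315, draw]
FD 3.8: (13.678,-19.678) -> (16.365,-22.365) [heading=315, draw]
RT 90: heading 315 -> 225
FD 11.2: (16.365,-22.365) -> (8.445,-30.284) [heading=225, draw]
PD: pen down
LT 270: heading 225 -> 135
RT 270: heading 135 -> 225
LT 180: heading 225 -> 45
PU: pen up
RT 180: heading 45 -> 225
Final: pos=(8.445,-30.284), heading=225, 4 segment(s) drawn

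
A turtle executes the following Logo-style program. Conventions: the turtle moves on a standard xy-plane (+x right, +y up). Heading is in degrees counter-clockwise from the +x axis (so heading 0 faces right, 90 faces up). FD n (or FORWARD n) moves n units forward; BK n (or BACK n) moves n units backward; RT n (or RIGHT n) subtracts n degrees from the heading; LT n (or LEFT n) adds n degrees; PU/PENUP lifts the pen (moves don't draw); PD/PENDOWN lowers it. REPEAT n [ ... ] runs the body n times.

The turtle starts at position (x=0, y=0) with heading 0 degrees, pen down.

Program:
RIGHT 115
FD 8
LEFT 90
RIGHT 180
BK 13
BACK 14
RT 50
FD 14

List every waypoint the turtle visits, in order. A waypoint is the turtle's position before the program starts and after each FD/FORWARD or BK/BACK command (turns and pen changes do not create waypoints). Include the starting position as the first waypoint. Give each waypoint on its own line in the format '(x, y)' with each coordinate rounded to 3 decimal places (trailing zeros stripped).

Answer: (0, 0)
(-3.381, -7.25)
(8.401, -12.744)
(21.089, -18.661)
(17.466, -5.138)

Derivation:
Executing turtle program step by step:
Start: pos=(0,0), heading=0, pen down
RT 115: heading 0 -> 245
FD 8: (0,0) -> (-3.381,-7.25) [heading=245, draw]
LT 90: heading 245 -> 335
RT 180: heading 335 -> 155
BK 13: (-3.381,-7.25) -> (8.401,-12.744) [heading=155, draw]
BK 14: (8.401,-12.744) -> (21.089,-18.661) [heading=155, draw]
RT 50: heading 155 -> 105
FD 14: (21.089,-18.661) -> (17.466,-5.138) [heading=105, draw]
Final: pos=(17.466,-5.138), heading=105, 4 segment(s) drawn
Waypoints (5 total):
(0, 0)
(-3.381, -7.25)
(8.401, -12.744)
(21.089, -18.661)
(17.466, -5.138)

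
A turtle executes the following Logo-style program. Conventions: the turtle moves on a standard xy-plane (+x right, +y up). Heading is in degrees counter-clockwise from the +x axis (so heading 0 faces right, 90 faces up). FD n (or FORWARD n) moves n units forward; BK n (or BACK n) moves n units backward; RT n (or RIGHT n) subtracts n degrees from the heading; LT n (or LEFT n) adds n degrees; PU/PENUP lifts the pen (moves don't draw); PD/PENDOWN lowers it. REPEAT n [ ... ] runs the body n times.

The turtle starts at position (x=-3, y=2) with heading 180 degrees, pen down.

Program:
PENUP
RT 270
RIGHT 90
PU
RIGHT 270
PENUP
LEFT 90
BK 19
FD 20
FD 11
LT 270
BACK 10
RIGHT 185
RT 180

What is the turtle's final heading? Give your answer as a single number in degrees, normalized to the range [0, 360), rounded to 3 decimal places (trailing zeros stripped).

Answer: 265

Derivation:
Executing turtle program step by step:
Start: pos=(-3,2), heading=180, pen down
PU: pen up
RT 270: heading 180 -> 270
RT 90: heading 270 -> 180
PU: pen up
RT 270: heading 180 -> 270
PU: pen up
LT 90: heading 270 -> 0
BK 19: (-3,2) -> (-22,2) [heading=0, move]
FD 20: (-22,2) -> (-2,2) [heading=0, move]
FD 11: (-2,2) -> (9,2) [heading=0, move]
LT 270: heading 0 -> 270
BK 10: (9,2) -> (9,12) [heading=270, move]
RT 185: heading 270 -> 85
RT 180: heading 85 -> 265
Final: pos=(9,12), heading=265, 0 segment(s) drawn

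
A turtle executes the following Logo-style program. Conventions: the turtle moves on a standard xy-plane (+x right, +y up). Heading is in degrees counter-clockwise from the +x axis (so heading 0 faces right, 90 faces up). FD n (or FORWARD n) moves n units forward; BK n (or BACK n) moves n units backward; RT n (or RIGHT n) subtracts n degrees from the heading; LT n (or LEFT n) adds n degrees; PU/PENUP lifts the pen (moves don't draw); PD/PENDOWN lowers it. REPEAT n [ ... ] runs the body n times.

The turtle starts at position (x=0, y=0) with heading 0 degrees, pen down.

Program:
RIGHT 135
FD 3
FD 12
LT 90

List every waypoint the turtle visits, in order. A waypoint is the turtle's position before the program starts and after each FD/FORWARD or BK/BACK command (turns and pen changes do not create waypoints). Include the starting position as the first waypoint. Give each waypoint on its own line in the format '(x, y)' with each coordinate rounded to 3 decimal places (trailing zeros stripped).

Answer: (0, 0)
(-2.121, -2.121)
(-10.607, -10.607)

Derivation:
Executing turtle program step by step:
Start: pos=(0,0), heading=0, pen down
RT 135: heading 0 -> 225
FD 3: (0,0) -> (-2.121,-2.121) [heading=225, draw]
FD 12: (-2.121,-2.121) -> (-10.607,-10.607) [heading=225, draw]
LT 90: heading 225 -> 315
Final: pos=(-10.607,-10.607), heading=315, 2 segment(s) drawn
Waypoints (3 total):
(0, 0)
(-2.121, -2.121)
(-10.607, -10.607)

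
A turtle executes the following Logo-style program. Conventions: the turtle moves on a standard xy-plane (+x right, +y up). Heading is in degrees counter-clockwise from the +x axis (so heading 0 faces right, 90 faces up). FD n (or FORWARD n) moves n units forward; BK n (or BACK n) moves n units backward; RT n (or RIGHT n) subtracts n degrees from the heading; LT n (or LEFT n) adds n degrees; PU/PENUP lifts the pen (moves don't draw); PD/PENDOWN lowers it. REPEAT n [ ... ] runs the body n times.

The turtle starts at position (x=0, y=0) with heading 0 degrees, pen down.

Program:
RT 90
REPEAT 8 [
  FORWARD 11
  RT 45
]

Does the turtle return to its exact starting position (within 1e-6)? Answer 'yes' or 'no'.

Executing turtle program step by step:
Start: pos=(0,0), heading=0, pen down
RT 90: heading 0 -> 270
REPEAT 8 [
  -- iteration 1/8 --
  FD 11: (0,0) -> (0,-11) [heading=270, draw]
  RT 45: heading 270 -> 225
  -- iteration 2/8 --
  FD 11: (0,-11) -> (-7.778,-18.778) [heading=225, draw]
  RT 45: heading 225 -> 180
  -- iteration 3/8 --
  FD 11: (-7.778,-18.778) -> (-18.778,-18.778) [heading=180, draw]
  RT 45: heading 180 -> 135
  -- iteration 4/8 --
  FD 11: (-18.778,-18.778) -> (-26.556,-11) [heading=135, draw]
  RT 45: heading 135 -> 90
  -- iteration 5/8 --
  FD 11: (-26.556,-11) -> (-26.556,0) [heading=90, draw]
  RT 45: heading 90 -> 45
  -- iteration 6/8 --
  FD 11: (-26.556,0) -> (-18.778,7.778) [heading=45, draw]
  RT 45: heading 45 -> 0
  -- iteration 7/8 --
  FD 11: (-18.778,7.778) -> (-7.778,7.778) [heading=0, draw]
  RT 45: heading 0 -> 315
  -- iteration 8/8 --
  FD 11: (-7.778,7.778) -> (0,0) [heading=315, draw]
  RT 45: heading 315 -> 270
]
Final: pos=(0,0), heading=270, 8 segment(s) drawn

Start position: (0, 0)
Final position: (0, 0)
Distance = 0; < 1e-6 -> CLOSED

Answer: yes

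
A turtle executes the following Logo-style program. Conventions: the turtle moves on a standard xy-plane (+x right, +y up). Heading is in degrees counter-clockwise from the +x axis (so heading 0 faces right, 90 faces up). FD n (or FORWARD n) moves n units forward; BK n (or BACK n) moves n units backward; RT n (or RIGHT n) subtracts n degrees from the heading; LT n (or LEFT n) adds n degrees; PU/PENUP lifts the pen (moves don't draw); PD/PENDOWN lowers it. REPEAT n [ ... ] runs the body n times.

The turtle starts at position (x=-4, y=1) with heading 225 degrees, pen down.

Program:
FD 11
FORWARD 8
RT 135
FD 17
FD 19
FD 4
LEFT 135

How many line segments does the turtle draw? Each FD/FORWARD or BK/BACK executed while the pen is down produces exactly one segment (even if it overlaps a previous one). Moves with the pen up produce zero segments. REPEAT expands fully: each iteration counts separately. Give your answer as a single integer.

Answer: 5

Derivation:
Executing turtle program step by step:
Start: pos=(-4,1), heading=225, pen down
FD 11: (-4,1) -> (-11.778,-6.778) [heading=225, draw]
FD 8: (-11.778,-6.778) -> (-17.435,-12.435) [heading=225, draw]
RT 135: heading 225 -> 90
FD 17: (-17.435,-12.435) -> (-17.435,4.565) [heading=90, draw]
FD 19: (-17.435,4.565) -> (-17.435,23.565) [heading=90, draw]
FD 4: (-17.435,23.565) -> (-17.435,27.565) [heading=90, draw]
LT 135: heading 90 -> 225
Final: pos=(-17.435,27.565), heading=225, 5 segment(s) drawn
Segments drawn: 5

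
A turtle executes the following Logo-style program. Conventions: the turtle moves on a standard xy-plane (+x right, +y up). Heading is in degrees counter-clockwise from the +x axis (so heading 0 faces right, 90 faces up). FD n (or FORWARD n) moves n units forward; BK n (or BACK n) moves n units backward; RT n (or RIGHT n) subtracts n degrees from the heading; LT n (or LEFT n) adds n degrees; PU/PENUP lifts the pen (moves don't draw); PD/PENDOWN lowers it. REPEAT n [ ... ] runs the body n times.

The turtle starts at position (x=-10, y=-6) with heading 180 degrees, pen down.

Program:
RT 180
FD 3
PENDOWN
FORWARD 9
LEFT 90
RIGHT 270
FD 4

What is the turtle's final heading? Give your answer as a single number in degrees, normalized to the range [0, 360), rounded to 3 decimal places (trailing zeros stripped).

Answer: 180

Derivation:
Executing turtle program step by step:
Start: pos=(-10,-6), heading=180, pen down
RT 180: heading 180 -> 0
FD 3: (-10,-6) -> (-7,-6) [heading=0, draw]
PD: pen down
FD 9: (-7,-6) -> (2,-6) [heading=0, draw]
LT 90: heading 0 -> 90
RT 270: heading 90 -> 180
FD 4: (2,-6) -> (-2,-6) [heading=180, draw]
Final: pos=(-2,-6), heading=180, 3 segment(s) drawn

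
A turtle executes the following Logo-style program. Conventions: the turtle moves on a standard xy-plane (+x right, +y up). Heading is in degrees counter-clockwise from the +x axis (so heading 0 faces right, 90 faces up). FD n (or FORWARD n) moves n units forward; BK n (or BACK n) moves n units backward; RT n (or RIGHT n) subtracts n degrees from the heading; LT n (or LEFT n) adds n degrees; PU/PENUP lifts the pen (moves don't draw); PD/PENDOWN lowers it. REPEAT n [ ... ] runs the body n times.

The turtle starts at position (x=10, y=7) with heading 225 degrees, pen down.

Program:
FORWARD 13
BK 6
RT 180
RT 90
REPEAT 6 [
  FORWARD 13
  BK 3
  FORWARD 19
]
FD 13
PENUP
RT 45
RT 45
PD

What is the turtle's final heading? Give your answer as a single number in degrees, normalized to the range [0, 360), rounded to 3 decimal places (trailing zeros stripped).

Executing turtle program step by step:
Start: pos=(10,7), heading=225, pen down
FD 13: (10,7) -> (0.808,-2.192) [heading=225, draw]
BK 6: (0.808,-2.192) -> (5.05,2.05) [heading=225, draw]
RT 180: heading 225 -> 45
RT 90: heading 45 -> 315
REPEAT 6 [
  -- iteration 1/6 --
  FD 13: (5.05,2.05) -> (14.243,-7.142) [heading=315, draw]
  BK 3: (14.243,-7.142) -> (12.121,-5.021) [heading=315, draw]
  FD 19: (12.121,-5.021) -> (25.556,-18.456) [heading=315, draw]
  -- iteration 2/6 --
  FD 13: (25.556,-18.456) -> (34.749,-27.648) [heading=315, draw]
  BK 3: (34.749,-27.648) -> (32.627,-25.527) [heading=315, draw]
  FD 19: (32.627,-25.527) -> (46.062,-38.962) [heading=315, draw]
  -- iteration 3/6 --
  FD 13: (46.062,-38.962) -> (55.255,-48.154) [heading=315, draw]
  BK 3: (55.255,-48.154) -> (53.134,-46.033) [heading=315, draw]
  FD 19: (53.134,-46.033) -> (66.569,-59.468) [heading=315, draw]
  -- iteration 4/6 --
  FD 13: (66.569,-59.468) -> (75.761,-68.66) [heading=315, draw]
  BK 3: (75.761,-68.66) -> (73.64,-66.539) [heading=315, draw]
  FD 19: (73.64,-66.539) -> (87.075,-79.974) [heading=315, draw]
  -- iteration 5/6 --
  FD 13: (87.075,-79.974) -> (96.267,-89.167) [heading=315, draw]
  BK 3: (96.267,-89.167) -> (94.146,-87.045) [heading=315, draw]
  FD 19: (94.146,-87.045) -> (107.581,-100.48) [heading=315, draw]
  -- iteration 6/6 --
  FD 13: (107.581,-100.48) -> (116.773,-109.673) [heading=315, draw]
  BK 3: (116.773,-109.673) -> (114.652,-107.551) [heading=315, draw]
  FD 19: (114.652,-107.551) -> (128.087,-120.986) [heading=315, draw]
]
FD 13: (128.087,-120.986) -> (137.279,-130.179) [heading=315, draw]
PU: pen up
RT 45: heading 315 -> 270
RT 45: heading 270 -> 225
PD: pen down
Final: pos=(137.279,-130.179), heading=225, 21 segment(s) drawn

Answer: 225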